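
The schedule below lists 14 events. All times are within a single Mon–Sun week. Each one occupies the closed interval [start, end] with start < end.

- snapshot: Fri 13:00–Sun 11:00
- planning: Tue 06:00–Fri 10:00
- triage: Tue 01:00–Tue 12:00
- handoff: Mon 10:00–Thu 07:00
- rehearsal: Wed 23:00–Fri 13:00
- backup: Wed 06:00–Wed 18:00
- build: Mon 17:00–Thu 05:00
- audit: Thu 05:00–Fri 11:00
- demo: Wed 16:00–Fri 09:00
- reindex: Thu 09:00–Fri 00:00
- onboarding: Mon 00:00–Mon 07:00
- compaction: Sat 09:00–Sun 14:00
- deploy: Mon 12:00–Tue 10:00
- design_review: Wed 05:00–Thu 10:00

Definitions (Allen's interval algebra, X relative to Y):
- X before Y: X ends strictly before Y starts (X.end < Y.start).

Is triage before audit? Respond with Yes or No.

Yes

triage = [Tue 01:00, Tue 12:00], audit = [Thu 05:00, Fri 11:00].
Actual relation of triage to audit: before.
Asked whether 'before' holds → Yes.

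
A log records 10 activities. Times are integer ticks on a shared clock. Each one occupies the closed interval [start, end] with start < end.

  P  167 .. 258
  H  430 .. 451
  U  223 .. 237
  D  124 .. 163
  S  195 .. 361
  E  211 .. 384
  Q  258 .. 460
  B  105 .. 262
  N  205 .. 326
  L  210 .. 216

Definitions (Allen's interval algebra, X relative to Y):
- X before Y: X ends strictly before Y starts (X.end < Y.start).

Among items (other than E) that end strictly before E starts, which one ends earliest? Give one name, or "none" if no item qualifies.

Target E = [211, 384].
B [105, 262] → overlaps → excluded.
D [124, 163] → before → candidate.
H [430, 451] → after → excluded.
L [210, 216] → overlaps → excluded.
N [205, 326] → overlaps → excluded.
P [167, 258] → overlaps → excluded.
Q [258, 460] → overlapped-by → excluded.
S [195, 361] → overlaps → excluded.
U [223, 237] → during → excluded.
Among candidates, earliest end is 163 → D.

D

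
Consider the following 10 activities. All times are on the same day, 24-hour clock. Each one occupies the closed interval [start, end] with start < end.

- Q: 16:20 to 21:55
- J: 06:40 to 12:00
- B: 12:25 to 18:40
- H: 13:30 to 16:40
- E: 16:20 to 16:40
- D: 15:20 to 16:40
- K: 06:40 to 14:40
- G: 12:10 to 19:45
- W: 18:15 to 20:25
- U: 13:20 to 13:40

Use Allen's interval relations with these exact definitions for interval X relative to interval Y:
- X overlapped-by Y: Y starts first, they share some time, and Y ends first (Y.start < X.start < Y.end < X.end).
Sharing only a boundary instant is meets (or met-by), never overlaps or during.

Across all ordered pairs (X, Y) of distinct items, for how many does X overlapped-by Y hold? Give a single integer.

Checking all 90 ordered pairs for relation 'overlapped-by'; matching pairs in alphabetical order:
(B, K): B overlapped-by K ✓
(G, K): G overlapped-by K ✓
(H, K): H overlapped-by K ✓
(H, U): H overlapped-by U ✓
(Q, B): Q overlapped-by B ✓
(Q, D): Q overlapped-by D ✓
(Q, G): Q overlapped-by G ✓
(Q, H): Q overlapped-by H ✓
(W, B): W overlapped-by B ✓
(W, G): W overlapped-by G ✓
Count: 10.

10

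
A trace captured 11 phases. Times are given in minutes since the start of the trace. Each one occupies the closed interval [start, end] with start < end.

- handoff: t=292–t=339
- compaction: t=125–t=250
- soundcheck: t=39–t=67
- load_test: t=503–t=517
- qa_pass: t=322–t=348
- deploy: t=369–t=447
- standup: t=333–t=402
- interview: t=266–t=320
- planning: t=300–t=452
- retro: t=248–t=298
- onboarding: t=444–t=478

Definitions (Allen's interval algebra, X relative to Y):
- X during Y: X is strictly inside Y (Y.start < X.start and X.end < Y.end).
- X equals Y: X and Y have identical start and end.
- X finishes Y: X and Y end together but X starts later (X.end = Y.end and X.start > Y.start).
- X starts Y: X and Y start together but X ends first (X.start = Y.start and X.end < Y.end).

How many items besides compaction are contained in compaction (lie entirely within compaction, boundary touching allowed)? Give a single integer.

0

Target compaction = [t=125, t=250].
deploy [t=369, t=447] → after → no.
handoff [t=292, t=339] → after → no.
interview [t=266, t=320] → after → no.
load_test [t=503, t=517] → after → no.
onboarding [t=444, t=478] → after → no.
planning [t=300, t=452] → after → no.
qa_pass [t=322, t=348] → after → no.
retro [t=248, t=298] → overlapped-by → no.
soundcheck [t=39, t=67] → before → no.
standup [t=333, t=402] → after → no.
Total: 0.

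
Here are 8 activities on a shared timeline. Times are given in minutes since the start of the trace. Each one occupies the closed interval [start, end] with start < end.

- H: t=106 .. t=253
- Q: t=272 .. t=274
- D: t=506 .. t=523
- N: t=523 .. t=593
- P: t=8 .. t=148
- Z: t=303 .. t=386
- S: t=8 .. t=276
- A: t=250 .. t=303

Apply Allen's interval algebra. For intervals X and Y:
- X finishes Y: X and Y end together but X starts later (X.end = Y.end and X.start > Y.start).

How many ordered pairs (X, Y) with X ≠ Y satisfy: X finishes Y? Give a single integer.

0

Checking all 56 ordered pairs for relation 'finishes'; matching pairs in alphabetical order:
No pair satisfies it.
Count: 0.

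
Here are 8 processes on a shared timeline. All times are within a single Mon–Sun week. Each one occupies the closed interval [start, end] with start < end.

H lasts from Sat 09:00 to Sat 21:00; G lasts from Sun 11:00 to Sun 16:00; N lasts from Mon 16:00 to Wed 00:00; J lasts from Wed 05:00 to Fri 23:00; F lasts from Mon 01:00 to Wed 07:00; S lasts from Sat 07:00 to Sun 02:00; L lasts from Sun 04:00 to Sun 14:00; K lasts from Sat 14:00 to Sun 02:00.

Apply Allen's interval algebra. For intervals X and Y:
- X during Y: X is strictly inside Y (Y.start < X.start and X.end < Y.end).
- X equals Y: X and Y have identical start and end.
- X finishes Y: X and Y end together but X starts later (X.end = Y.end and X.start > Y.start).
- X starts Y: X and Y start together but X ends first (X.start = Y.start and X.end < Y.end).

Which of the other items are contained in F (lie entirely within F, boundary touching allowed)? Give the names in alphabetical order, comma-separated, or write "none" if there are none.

Target F = [Mon 01:00, Wed 07:00].
G [Sun 11:00, Sun 16:00] → after → no.
H [Sat 09:00, Sat 21:00] → after → no.
J [Wed 05:00, Fri 23:00] → overlapped-by → no.
K [Sat 14:00, Sun 02:00] → after → no.
L [Sun 04:00, Sun 14:00] → after → no.
N [Mon 16:00, Wed 00:00] → during → yes.
S [Sat 07:00, Sun 02:00] → after → no.
Result: N.

N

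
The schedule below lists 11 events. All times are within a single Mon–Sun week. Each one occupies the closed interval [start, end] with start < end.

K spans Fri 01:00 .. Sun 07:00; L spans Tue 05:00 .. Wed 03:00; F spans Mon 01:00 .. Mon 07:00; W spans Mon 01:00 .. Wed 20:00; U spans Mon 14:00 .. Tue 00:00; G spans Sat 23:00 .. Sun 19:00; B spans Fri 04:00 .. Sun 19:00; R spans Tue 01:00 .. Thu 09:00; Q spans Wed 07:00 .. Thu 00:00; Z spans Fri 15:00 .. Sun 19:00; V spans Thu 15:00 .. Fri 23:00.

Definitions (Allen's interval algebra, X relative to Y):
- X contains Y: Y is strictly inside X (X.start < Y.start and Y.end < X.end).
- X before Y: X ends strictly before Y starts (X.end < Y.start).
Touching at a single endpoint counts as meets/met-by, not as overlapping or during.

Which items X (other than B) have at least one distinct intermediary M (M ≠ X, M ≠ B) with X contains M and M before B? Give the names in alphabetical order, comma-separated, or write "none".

R, W

Target B = [Fri 04:00, Sun 19:00].
Intermediaries M with M before B: F, L, Q, R, U, W.
Via F — items with X contains F: none.
Via L — items with X contains L: R, W.
Via Q — items with X contains Q: R.
Via R — items with X contains R: none.
Via U — items with X contains U: W.
Via W — items with X contains W: none.
Union: R, W.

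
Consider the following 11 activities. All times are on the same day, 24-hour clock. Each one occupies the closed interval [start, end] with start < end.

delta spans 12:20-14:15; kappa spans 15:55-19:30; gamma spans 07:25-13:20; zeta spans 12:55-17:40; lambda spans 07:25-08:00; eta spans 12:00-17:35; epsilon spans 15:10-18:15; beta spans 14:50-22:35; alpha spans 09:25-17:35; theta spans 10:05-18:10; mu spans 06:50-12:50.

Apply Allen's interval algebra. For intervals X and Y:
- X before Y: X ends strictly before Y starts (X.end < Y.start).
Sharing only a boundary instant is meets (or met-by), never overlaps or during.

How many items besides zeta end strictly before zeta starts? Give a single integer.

2

Target zeta = [12:55, 17:40].
alpha [09:25, 17:35] → overlaps → no.
beta [14:50, 22:35] → overlapped-by → no.
delta [12:20, 14:15] → overlaps → no.
epsilon [15:10, 18:15] → overlapped-by → no.
eta [12:00, 17:35] → overlaps → no.
gamma [07:25, 13:20] → overlaps → no.
kappa [15:55, 19:30] → overlapped-by → no.
lambda [07:25, 08:00] → before → counts.
mu [06:50, 12:50] → before → counts.
theta [10:05, 18:10] → contains → no.
Total: 2.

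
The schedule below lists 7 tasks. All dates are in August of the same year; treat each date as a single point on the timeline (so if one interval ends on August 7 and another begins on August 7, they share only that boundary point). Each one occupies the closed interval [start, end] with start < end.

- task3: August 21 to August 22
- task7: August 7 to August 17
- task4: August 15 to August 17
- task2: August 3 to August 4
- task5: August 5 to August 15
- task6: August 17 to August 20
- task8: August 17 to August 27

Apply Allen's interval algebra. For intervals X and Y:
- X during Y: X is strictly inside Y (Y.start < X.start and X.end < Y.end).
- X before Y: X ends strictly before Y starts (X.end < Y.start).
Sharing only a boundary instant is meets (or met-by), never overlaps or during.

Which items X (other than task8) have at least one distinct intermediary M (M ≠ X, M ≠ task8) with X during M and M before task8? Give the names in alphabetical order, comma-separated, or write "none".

Target task8 = [August 17, August 27].
Intermediaries M with M before task8: task2, task5.
Via task2 — items with X during task2: none.
Via task5 — items with X during task5: none.
Union: none.

none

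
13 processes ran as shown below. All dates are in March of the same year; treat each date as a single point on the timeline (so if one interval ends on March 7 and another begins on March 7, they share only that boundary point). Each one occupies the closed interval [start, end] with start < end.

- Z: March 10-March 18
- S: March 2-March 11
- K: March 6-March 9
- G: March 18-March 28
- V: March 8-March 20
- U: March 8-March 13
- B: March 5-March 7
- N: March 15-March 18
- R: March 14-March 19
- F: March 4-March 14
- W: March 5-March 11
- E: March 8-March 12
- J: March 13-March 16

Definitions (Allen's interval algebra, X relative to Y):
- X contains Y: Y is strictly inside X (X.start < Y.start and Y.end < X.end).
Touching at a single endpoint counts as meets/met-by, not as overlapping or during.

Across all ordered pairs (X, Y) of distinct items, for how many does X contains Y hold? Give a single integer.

Checking all 156 ordered pairs for relation 'contains'; matching pairs in alphabetical order:
(F, B): F contains B ✓
(F, E): F contains E ✓
(F, K): F contains K ✓
(F, U): F contains U ✓
(F, W): F contains W ✓
(R, N): R contains N ✓
(S, B): S contains B ✓
(S, K): S contains K ✓
(V, J): V contains J ✓
(V, N): V contains N ✓
(V, R): V contains R ✓
(V, Z): V contains Z ✓
(W, K): W contains K ✓
(Z, J): Z contains J ✓
Count: 14.

14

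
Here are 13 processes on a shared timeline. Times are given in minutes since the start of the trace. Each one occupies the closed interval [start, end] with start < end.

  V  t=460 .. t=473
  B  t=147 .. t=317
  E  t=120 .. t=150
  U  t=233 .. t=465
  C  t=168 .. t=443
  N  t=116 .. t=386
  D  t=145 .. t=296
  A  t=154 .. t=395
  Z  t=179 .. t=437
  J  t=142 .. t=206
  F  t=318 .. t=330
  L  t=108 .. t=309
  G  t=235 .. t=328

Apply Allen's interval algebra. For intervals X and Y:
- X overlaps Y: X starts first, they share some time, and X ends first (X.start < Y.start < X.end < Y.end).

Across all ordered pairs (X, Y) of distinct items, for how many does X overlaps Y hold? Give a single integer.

37

Checking all 156 ordered pairs for relation 'overlaps'; matching pairs in alphabetical order:
(A, C): A overlaps C ✓
(A, U): A overlaps U ✓
(A, Z): A overlaps Z ✓
(B, A): B overlaps A ✓
(B, C): B overlaps C ✓
(B, G): B overlaps G ✓
(B, U): B overlaps U ✓
(B, Z): B overlaps Z ✓
(C, U): C overlaps U ✓
(D, A): D overlaps A ✓
(D, B): D overlaps B ✓
(D, C): D overlaps C ✓
(D, G): D overlaps G ✓
(D, U): D overlaps U ✓
(D, Z): D overlaps Z ✓
(E, B): E overlaps B ✓
(E, D): E overlaps D ✓
(E, J): E overlaps J ✓
(G, F): G overlaps F ✓
(J, A): J overlaps A ✓
(J, B): J overlaps B ✓
(J, C): J overlaps C ✓
(J, D): J overlaps D ✓
(J, Z): J overlaps Z ✓
... plus 13 further pairs not listed.
Count: 37.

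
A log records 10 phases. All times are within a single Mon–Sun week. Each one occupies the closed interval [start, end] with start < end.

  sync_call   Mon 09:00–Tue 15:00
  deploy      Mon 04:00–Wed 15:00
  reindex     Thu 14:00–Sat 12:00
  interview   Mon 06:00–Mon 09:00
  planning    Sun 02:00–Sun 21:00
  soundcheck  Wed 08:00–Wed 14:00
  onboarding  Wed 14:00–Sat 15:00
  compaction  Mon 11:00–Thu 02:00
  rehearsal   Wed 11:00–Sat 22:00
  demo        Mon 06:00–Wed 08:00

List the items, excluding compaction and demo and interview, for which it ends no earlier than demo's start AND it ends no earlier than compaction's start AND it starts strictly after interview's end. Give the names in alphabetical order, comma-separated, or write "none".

Conditions: its end is no earlier than demo's start (X.end >= Mon 06:00) AND its end is no earlier than compaction's start (X.end >= Mon 11:00) AND its start is strictly after interview's end (X.start > Mon 09:00).
deploy: end Wed 15:00 >= Mon 06:00? ✓; end Wed 15:00 >= Mon 11:00? ✓; start Mon 04:00 > Mon 09:00? ✗ → no.
onboarding: end Sat 15:00 >= Mon 06:00? ✓; end Sat 15:00 >= Mon 11:00? ✓; start Wed 14:00 > Mon 09:00? ✓ → yes.
planning: end Sun 21:00 >= Mon 06:00? ✓; end Sun 21:00 >= Mon 11:00? ✓; start Sun 02:00 > Mon 09:00? ✓ → yes.
rehearsal: end Sat 22:00 >= Mon 06:00? ✓; end Sat 22:00 >= Mon 11:00? ✓; start Wed 11:00 > Mon 09:00? ✓ → yes.
reindex: end Sat 12:00 >= Mon 06:00? ✓; end Sat 12:00 >= Mon 11:00? ✓; start Thu 14:00 > Mon 09:00? ✓ → yes.
soundcheck: end Wed 14:00 >= Mon 06:00? ✓; end Wed 14:00 >= Mon 11:00? ✓; start Wed 08:00 > Mon 09:00? ✓ → yes.
sync_call: end Tue 15:00 >= Mon 06:00? ✓; end Tue 15:00 >= Mon 11:00? ✓; start Mon 09:00 > Mon 09:00? ✗ → no.
Result: onboarding, planning, rehearsal, reindex, soundcheck.

onboarding, planning, rehearsal, reindex, soundcheck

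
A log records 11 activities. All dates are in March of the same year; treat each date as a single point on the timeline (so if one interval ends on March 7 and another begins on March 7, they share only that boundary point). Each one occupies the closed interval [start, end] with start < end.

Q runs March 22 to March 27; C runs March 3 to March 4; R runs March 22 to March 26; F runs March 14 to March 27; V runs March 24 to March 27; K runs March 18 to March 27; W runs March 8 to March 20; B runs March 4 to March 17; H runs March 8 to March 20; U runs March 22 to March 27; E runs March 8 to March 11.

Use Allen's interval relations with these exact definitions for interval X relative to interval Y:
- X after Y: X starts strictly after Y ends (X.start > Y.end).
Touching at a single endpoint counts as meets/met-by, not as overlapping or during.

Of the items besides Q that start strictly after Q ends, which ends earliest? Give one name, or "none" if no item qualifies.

none

Target Q = [March 22, March 27].
B [March 4, March 17] → before → excluded.
C [March 3, March 4] → before → excluded.
E [March 8, March 11] → before → excluded.
F [March 14, March 27] → finished-by → excluded.
H [March 8, March 20] → before → excluded.
K [March 18, March 27] → finished-by → excluded.
R [March 22, March 26] → starts → excluded.
U [March 22, March 27] → equals → excluded.
V [March 24, March 27] → finishes → excluded.
W [March 8, March 20] → before → excluded.
No candidates → none.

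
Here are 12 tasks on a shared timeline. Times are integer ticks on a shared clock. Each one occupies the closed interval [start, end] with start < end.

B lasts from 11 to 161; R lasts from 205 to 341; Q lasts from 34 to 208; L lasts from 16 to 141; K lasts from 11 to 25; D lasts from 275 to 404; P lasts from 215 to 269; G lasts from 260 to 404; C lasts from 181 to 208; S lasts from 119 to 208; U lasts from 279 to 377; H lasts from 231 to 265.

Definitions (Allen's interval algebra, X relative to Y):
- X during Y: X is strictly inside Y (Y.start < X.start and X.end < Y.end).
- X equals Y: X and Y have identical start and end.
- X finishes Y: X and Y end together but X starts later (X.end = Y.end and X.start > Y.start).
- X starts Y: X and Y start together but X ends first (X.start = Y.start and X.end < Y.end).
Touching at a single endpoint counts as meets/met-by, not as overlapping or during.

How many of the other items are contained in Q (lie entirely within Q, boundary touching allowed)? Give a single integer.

Target Q = [34, 208].
B [11, 161] → overlaps → no.
C [181, 208] → finishes → counts.
D [275, 404] → after → no.
G [260, 404] → after → no.
H [231, 265] → after → no.
K [11, 25] → before → no.
L [16, 141] → overlaps → no.
P [215, 269] → after → no.
R [205, 341] → overlapped-by → no.
S [119, 208] → finishes → counts.
U [279, 377] → after → no.
Total: 2.

2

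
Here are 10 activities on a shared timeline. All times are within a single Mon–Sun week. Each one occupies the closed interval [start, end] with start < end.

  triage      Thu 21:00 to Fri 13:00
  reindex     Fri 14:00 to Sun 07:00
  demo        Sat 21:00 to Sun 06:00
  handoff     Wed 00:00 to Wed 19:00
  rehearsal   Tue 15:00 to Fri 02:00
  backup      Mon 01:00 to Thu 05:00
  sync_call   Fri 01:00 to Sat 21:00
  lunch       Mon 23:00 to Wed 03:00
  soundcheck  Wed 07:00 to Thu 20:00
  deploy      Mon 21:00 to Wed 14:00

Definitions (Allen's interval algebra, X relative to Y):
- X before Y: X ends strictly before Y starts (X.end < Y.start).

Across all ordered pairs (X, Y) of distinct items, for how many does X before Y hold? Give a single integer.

25

Checking all 90 ordered pairs for relation 'before'; matching pairs in alphabetical order:
(backup, demo): backup before demo ✓
(backup, reindex): backup before reindex ✓
(backup, sync_call): backup before sync_call ✓
(backup, triage): backup before triage ✓
(deploy, demo): deploy before demo ✓
(deploy, reindex): deploy before reindex ✓
(deploy, sync_call): deploy before sync_call ✓
(deploy, triage): deploy before triage ✓
(handoff, demo): handoff before demo ✓
(handoff, reindex): handoff before reindex ✓
(handoff, sync_call): handoff before sync_call ✓
(handoff, triage): handoff before triage ✓
(lunch, demo): lunch before demo ✓
(lunch, reindex): lunch before reindex ✓
(lunch, soundcheck): lunch before soundcheck ✓
(lunch, sync_call): lunch before sync_call ✓
(lunch, triage): lunch before triage ✓
(rehearsal, demo): rehearsal before demo ✓
(rehearsal, reindex): rehearsal before reindex ✓
(soundcheck, demo): soundcheck before demo ✓
(soundcheck, reindex): soundcheck before reindex ✓
(soundcheck, sync_call): soundcheck before sync_call ✓
(soundcheck, triage): soundcheck before triage ✓
(triage, demo): triage before demo ✓
... plus 1 further pairs not listed.
Count: 25.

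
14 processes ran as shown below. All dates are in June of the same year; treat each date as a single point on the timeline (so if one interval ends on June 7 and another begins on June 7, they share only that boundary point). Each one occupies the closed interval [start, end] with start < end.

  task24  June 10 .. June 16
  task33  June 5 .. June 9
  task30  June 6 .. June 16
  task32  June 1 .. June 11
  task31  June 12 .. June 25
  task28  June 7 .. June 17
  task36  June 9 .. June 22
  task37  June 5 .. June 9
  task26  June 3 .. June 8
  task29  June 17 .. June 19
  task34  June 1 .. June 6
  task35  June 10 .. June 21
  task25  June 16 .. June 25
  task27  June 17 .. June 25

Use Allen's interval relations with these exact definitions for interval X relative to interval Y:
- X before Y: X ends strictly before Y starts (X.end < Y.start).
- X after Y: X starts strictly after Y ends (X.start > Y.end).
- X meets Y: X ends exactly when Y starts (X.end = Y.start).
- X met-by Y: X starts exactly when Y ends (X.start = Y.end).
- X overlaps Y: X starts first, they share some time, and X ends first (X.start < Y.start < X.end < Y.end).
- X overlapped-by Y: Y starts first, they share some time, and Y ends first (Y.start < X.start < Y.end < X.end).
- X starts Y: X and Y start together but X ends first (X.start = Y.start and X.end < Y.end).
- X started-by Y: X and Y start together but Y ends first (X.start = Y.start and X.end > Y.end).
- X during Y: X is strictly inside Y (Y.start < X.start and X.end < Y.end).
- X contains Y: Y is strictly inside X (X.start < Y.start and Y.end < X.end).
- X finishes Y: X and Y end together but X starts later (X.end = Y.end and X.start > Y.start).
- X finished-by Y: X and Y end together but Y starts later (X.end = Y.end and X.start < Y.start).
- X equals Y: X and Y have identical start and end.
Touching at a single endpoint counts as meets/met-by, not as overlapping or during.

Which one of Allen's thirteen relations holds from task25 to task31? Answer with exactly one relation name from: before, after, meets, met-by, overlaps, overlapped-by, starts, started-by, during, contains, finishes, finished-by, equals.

task25 = [June 16, June 25]; task31 = [June 12, June 25].
Compare endpoints: task25.start > task31.start, task25.start < task31.end, task25.end > task31.start, task25.end = task31.end.
That pattern is 'finishes'.

finishes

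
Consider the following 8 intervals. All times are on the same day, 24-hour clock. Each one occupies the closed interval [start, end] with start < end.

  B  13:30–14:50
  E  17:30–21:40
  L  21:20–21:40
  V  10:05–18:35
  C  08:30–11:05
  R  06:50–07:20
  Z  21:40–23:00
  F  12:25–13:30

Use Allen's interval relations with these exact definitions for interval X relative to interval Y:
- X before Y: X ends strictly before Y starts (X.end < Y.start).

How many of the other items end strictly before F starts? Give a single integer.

2

Target F = [12:25, 13:30].
B [13:30, 14:50] → met-by → no.
C [08:30, 11:05] → before → counts.
E [17:30, 21:40] → after → no.
L [21:20, 21:40] → after → no.
R [06:50, 07:20] → before → counts.
V [10:05, 18:35] → contains → no.
Z [21:40, 23:00] → after → no.
Total: 2.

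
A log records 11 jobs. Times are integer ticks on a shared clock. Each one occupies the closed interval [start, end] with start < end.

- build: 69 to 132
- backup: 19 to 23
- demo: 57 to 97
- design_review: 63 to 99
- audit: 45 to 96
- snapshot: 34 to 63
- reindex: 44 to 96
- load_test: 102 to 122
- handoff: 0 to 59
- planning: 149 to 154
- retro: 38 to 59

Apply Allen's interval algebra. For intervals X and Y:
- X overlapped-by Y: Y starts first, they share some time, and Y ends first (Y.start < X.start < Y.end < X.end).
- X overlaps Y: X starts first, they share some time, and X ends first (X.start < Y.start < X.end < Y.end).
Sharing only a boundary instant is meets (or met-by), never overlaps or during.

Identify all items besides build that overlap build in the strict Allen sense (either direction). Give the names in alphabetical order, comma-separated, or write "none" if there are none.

audit, demo, design_review, reindex

Target build = [69, 132].
audit [45, 96] → overlaps → yes.
backup [19, 23] → before → no.
demo [57, 97] → overlaps → yes.
design_review [63, 99] → overlaps → yes.
handoff [0, 59] → before → no.
load_test [102, 122] → during → no.
planning [149, 154] → after → no.
reindex [44, 96] → overlaps → yes.
retro [38, 59] → before → no.
snapshot [34, 63] → before → no.
Result: audit, demo, design_review, reindex.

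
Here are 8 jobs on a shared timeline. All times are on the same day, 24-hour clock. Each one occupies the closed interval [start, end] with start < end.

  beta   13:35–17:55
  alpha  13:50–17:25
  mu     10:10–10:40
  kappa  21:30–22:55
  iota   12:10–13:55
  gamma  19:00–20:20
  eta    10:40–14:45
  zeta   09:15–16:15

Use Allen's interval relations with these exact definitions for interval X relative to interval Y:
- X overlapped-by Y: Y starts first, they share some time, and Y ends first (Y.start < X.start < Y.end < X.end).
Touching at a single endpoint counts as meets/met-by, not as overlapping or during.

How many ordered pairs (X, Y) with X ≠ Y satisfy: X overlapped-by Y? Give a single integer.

Checking all 56 ordered pairs for relation 'overlapped-by'; matching pairs in alphabetical order:
(alpha, eta): alpha overlapped-by eta ✓
(alpha, iota): alpha overlapped-by iota ✓
(alpha, zeta): alpha overlapped-by zeta ✓
(beta, eta): beta overlapped-by eta ✓
(beta, iota): beta overlapped-by iota ✓
(beta, zeta): beta overlapped-by zeta ✓
Count: 6.

6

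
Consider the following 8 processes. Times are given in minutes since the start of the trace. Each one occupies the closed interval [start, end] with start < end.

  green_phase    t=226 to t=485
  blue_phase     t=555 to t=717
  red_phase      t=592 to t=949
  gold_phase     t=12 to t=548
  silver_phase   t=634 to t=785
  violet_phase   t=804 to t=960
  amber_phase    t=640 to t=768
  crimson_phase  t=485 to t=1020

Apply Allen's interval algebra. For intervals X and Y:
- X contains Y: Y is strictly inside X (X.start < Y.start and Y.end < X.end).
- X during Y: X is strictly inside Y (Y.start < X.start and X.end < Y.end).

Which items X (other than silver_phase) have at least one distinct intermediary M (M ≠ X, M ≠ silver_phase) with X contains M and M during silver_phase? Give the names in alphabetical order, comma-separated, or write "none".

crimson_phase, red_phase

Target silver_phase = [t=634, t=785].
Intermediaries M with M during silver_phase: amber_phase.
Via amber_phase — items with X contains amber_phase: crimson_phase, red_phase.
Union: crimson_phase, red_phase.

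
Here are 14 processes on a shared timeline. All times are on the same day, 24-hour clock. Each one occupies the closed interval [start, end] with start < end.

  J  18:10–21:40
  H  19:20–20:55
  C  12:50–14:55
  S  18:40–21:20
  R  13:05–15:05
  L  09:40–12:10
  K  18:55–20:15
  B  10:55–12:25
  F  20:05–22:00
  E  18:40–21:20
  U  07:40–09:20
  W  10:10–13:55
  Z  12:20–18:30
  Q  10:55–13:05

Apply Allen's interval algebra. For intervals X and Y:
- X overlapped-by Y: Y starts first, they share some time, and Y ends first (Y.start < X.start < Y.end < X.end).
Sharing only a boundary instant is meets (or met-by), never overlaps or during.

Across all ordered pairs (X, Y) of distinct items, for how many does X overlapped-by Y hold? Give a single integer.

17

Checking all 182 ordered pairs for relation 'overlapped-by'; matching pairs in alphabetical order:
(B, L): B overlapped-by L ✓
(C, Q): C overlapped-by Q ✓
(C, W): C overlapped-by W ✓
(F, E): F overlapped-by E ✓
(F, H): F overlapped-by H ✓
(F, J): F overlapped-by J ✓
(F, K): F overlapped-by K ✓
(F, S): F overlapped-by S ✓
(H, K): H overlapped-by K ✓
(J, Z): J overlapped-by Z ✓
(Q, L): Q overlapped-by L ✓
(R, C): R overlapped-by C ✓
(R, W): R overlapped-by W ✓
(W, L): W overlapped-by L ✓
(Z, B): Z overlapped-by B ✓
(Z, Q): Z overlapped-by Q ✓
(Z, W): Z overlapped-by W ✓
Count: 17.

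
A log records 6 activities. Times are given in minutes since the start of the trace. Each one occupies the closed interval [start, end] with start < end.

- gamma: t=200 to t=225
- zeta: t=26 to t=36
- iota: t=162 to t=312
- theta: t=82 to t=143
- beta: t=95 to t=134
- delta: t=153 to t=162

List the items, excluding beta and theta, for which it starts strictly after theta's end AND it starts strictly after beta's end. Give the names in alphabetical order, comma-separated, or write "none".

delta, gamma, iota

Conditions: its start is strictly after theta's end (X.start > t=143) AND its start is strictly after beta's end (X.start > t=134).
delta: start t=153 > t=143? ✓; start t=153 > t=134? ✓ → yes.
gamma: start t=200 > t=143? ✓; start t=200 > t=134? ✓ → yes.
iota: start t=162 > t=143? ✓; start t=162 > t=134? ✓ → yes.
zeta: start t=26 > t=143? ✗; start t=26 > t=134? ✗ → no.
Result: delta, gamma, iota.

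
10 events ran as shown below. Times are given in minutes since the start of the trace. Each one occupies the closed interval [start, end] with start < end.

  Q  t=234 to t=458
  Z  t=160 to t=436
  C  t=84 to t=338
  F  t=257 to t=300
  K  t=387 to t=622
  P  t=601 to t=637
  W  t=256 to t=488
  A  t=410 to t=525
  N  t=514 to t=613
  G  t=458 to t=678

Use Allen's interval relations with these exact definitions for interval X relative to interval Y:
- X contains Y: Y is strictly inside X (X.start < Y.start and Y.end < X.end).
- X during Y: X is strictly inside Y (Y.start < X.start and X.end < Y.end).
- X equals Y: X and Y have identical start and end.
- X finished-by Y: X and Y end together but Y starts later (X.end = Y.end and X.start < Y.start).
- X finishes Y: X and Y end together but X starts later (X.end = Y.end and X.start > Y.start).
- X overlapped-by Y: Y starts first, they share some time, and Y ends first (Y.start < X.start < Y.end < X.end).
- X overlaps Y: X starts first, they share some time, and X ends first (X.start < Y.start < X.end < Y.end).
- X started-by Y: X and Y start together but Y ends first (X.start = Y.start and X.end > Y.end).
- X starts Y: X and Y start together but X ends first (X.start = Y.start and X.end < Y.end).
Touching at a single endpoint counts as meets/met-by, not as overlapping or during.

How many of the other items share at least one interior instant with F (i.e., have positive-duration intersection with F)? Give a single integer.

4

Target F = [t=257, t=300].
A [t=410, t=525] → after → no.
C [t=84, t=338] → contains → counts.
G [t=458, t=678] → after → no.
K [t=387, t=622] → after → no.
N [t=514, t=613] → after → no.
P [t=601, t=637] → after → no.
Q [t=234, t=458] → contains → counts.
W [t=256, t=488] → contains → counts.
Z [t=160, t=436] → contains → counts.
Total: 4.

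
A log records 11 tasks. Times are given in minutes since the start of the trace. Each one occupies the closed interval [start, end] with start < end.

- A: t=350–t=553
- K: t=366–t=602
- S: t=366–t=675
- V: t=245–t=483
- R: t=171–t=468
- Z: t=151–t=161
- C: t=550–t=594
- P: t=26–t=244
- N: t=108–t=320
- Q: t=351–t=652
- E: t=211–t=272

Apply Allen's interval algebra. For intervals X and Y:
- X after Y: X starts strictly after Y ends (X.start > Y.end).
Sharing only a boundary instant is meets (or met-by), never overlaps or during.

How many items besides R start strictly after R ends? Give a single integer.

Target R = [t=171, t=468].
A [t=350, t=553] → overlapped-by → no.
C [t=550, t=594] → after → counts.
E [t=211, t=272] → during → no.
K [t=366, t=602] → overlapped-by → no.
N [t=108, t=320] → overlaps → no.
P [t=26, t=244] → overlaps → no.
Q [t=351, t=652] → overlapped-by → no.
S [t=366, t=675] → overlapped-by → no.
V [t=245, t=483] → overlapped-by → no.
Z [t=151, t=161] → before → no.
Total: 1.

1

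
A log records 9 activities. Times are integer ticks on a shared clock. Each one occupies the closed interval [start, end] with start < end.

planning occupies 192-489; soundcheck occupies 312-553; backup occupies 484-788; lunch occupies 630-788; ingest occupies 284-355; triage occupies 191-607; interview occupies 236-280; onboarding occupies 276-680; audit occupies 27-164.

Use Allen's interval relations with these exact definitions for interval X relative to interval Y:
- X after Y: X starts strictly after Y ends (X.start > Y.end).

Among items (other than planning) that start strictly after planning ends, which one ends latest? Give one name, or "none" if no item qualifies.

lunch

Target planning = [192, 489].
audit [27, 164] → before → excluded.
backup [484, 788] → overlapped-by → excluded.
ingest [284, 355] → during → excluded.
interview [236, 280] → during → excluded.
lunch [630, 788] → after → candidate.
onboarding [276, 680] → overlapped-by → excluded.
soundcheck [312, 553] → overlapped-by → excluded.
triage [191, 607] → contains → excluded.
Among candidates, latest end is 788 → lunch.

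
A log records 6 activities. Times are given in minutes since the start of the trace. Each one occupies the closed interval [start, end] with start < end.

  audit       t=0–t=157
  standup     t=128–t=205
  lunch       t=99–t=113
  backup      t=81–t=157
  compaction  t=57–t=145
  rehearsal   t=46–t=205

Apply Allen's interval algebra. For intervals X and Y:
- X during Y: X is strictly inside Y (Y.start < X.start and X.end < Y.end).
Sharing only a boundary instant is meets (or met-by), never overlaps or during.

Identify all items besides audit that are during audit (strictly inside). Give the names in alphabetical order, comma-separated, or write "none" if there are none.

Target audit = [t=0, t=157].
backup [t=81, t=157] → finishes → no.
compaction [t=57, t=145] → during → yes.
lunch [t=99, t=113] → during → yes.
rehearsal [t=46, t=205] → overlapped-by → no.
standup [t=128, t=205] → overlapped-by → no.
Result: compaction, lunch.

compaction, lunch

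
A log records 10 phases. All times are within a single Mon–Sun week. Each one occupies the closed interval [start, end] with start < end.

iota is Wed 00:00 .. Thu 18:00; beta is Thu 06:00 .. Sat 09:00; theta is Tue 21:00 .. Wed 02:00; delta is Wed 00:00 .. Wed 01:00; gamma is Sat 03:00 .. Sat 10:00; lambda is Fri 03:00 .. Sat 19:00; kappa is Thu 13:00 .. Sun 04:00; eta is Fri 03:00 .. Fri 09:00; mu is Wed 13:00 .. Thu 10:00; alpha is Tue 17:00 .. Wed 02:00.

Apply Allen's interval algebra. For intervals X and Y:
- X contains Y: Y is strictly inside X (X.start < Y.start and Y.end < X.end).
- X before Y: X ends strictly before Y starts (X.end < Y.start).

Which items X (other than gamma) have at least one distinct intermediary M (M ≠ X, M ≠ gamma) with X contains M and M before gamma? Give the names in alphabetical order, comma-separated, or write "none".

Target gamma = [Sat 03:00, Sat 10:00].
Intermediaries M with M before gamma: alpha, delta, eta, iota, mu, theta.
Via alpha — items with X contains alpha: none.
Via delta — items with X contains delta: alpha, theta.
Via eta — items with X contains eta: beta, kappa.
Via iota — items with X contains iota: none.
Via mu — items with X contains mu: iota.
Via theta — items with X contains theta: none.
Union: alpha, beta, iota, kappa, theta.

alpha, beta, iota, kappa, theta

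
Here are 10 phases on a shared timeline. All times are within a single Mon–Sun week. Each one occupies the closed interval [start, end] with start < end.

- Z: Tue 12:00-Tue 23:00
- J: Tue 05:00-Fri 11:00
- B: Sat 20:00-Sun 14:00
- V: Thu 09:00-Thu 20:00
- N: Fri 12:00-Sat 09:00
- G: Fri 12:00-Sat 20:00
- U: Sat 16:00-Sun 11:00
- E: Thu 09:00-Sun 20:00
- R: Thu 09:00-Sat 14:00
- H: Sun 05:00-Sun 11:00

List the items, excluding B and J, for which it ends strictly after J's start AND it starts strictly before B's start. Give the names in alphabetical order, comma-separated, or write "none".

E, G, N, R, U, V, Z

Conditions: its end is strictly after J's start (X.end > Tue 05:00) AND its start is strictly before B's start (X.start < Sat 20:00).
E: end Sun 20:00 > Tue 05:00? ✓; start Thu 09:00 < Sat 20:00? ✓ → yes.
G: end Sat 20:00 > Tue 05:00? ✓; start Fri 12:00 < Sat 20:00? ✓ → yes.
H: end Sun 11:00 > Tue 05:00? ✓; start Sun 05:00 < Sat 20:00? ✗ → no.
N: end Sat 09:00 > Tue 05:00? ✓; start Fri 12:00 < Sat 20:00? ✓ → yes.
R: end Sat 14:00 > Tue 05:00? ✓; start Thu 09:00 < Sat 20:00? ✓ → yes.
U: end Sun 11:00 > Tue 05:00? ✓; start Sat 16:00 < Sat 20:00? ✓ → yes.
V: end Thu 20:00 > Tue 05:00? ✓; start Thu 09:00 < Sat 20:00? ✓ → yes.
Z: end Tue 23:00 > Tue 05:00? ✓; start Tue 12:00 < Sat 20:00? ✓ → yes.
Result: E, G, N, R, U, V, Z.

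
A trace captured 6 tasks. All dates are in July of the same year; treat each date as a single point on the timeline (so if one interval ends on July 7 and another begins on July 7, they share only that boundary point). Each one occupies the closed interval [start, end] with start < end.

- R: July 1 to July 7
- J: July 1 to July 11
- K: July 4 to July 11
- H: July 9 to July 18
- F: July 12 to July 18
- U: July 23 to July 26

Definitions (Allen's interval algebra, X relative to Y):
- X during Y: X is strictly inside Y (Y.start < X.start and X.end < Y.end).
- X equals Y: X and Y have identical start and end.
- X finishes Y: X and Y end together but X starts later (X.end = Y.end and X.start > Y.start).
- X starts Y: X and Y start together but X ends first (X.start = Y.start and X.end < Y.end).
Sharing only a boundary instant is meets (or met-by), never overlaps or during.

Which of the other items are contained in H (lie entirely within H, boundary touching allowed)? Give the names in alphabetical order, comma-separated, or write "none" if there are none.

Target H = [July 9, July 18].
F [July 12, July 18] → finishes → yes.
J [July 1, July 11] → overlaps → no.
K [July 4, July 11] → overlaps → no.
R [July 1, July 7] → before → no.
U [July 23, July 26] → after → no.
Result: F.

F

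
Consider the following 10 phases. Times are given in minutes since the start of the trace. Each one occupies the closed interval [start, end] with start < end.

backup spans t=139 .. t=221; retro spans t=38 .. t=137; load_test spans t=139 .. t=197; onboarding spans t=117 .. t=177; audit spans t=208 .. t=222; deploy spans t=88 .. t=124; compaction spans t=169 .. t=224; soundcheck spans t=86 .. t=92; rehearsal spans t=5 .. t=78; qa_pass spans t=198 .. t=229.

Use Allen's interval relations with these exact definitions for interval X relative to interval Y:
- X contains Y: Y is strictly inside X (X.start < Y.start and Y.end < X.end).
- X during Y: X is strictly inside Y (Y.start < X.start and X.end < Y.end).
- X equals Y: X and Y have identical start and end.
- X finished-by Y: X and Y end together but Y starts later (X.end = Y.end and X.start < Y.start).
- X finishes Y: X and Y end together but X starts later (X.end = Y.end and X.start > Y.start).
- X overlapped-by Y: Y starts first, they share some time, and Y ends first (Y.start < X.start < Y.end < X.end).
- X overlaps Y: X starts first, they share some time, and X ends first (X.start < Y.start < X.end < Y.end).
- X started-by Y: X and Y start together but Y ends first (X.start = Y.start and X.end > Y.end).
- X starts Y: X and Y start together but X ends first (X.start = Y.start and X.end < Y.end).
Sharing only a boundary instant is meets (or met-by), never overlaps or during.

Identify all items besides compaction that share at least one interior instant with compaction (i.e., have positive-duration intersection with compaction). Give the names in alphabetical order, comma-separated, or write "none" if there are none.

Target compaction = [t=169, t=224].
audit [t=208, t=222] → during → yes.
backup [t=139, t=221] → overlaps → yes.
deploy [t=88, t=124] → before → no.
load_test [t=139, t=197] → overlaps → yes.
onboarding [t=117, t=177] → overlaps → yes.
qa_pass [t=198, t=229] → overlapped-by → yes.
rehearsal [t=5, t=78] → before → no.
retro [t=38, t=137] → before → no.
soundcheck [t=86, t=92] → before → no.
Result: audit, backup, load_test, onboarding, qa_pass.

audit, backup, load_test, onboarding, qa_pass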